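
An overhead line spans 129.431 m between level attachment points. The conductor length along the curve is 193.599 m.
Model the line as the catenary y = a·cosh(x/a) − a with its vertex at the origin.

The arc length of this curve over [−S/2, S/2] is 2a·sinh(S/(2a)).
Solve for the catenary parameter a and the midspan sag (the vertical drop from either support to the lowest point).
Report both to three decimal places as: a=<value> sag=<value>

a=40.046 sag=64.710

seed: a₀ = √(S³/(24(L−S))) = √(129.431³/(24·64.168)) = 37.522571
iter 1: u=1.724709  f(a)=+1.025e+01  f'(a)=-4.552e+00  a ← 37.522571 − (+1.025e+01/-4.552e+00) = 39.774041
iter 2: u=1.627079  f(a)=+9.949e-01  f'(a)=-3.707e+00  a ← 39.774041 − (+9.949e-01/-3.707e+00) = 40.042388
iter 3: u=1.616175  f(a)=+1.160e-02  f'(a)=-3.621e+00  a ← 40.042388 − (+1.160e-02/-3.621e+00) = 40.045591
iter 4: u=1.616046  f(a)=+1.618e-06  f'(a)=-3.620e+00  a ← 40.045591 − (+1.618e-06/-3.620e+00) = 40.045592
iter 5: u=1.616046  f(a)=+5.684e-14  f'(a)=-3.620e+00  a ← 40.045592 − (+5.684e-14/-3.620e+00) = 40.045592
converged: |Δa| < 1e-12 after 5 iterations
sag = a·(cosh(S/(2a)) − 1) = 40.045592·(cosh(1.616046) − 1) = 64.710280
T_max/T_min = cosh(S/(2a)) = 2.615915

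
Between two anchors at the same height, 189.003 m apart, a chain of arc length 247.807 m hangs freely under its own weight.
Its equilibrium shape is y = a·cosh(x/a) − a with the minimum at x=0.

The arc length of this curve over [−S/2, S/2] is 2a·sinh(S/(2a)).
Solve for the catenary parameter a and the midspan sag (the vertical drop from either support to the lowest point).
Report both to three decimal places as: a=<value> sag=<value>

seed: a₀ = √(S³/(24(L−S))) = √(189.003³/(24·58.804)) = 69.166212
iter 1: u=1.366296  f(a)=+5.739e+00  f'(a)=-2.040e+00  a ← 69.166212 − (+5.739e+00/-2.040e+00) = 71.979889
iter 2: u=1.312888  f(a)=+3.688e-01  f'(a)=-1.785e+00  a ← 71.979889 − (+3.688e-01/-1.785e+00) = 72.186461
iter 3: u=1.309131  f(a)=+1.754e-03  f'(a)=-1.768e+00  a ← 72.186461 − (+1.754e-03/-1.768e+00) = 72.187453
iter 4: u=1.309113  f(a)=+4.009e-08  f'(a)=-1.768e+00  a ← 72.187453 − (+4.009e-08/-1.768e+00) = 72.187453
iter 5: u=1.309113  f(a)=+2.842e-14  f'(a)=-1.768e+00  a ← 72.187453 − (+2.842e-14/-1.768e+00) = 72.187453
converged: |Δa| < 1e-12 after 5 iterations
sag = a·(cosh(S/(2a)) − 1) = 72.187453·(cosh(1.309113) − 1) = 71.210963
T_max/T_min = cosh(S/(2a)) = 1.986473

a=72.187 sag=71.211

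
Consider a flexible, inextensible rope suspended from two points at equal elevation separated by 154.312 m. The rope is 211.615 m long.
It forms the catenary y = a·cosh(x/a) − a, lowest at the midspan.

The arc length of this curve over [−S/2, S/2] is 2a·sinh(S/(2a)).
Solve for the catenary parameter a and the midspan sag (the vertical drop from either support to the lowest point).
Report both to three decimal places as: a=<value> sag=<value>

seed: a₀ = √(S³/(24(L−S))) = √(154.312³/(24·57.303)) = 51.689847
iter 1: u=1.492672  f(a)=+6.733e+00  f'(a)=-2.752e+00  a ← 51.689847 − (+6.733e+00/-2.752e+00) = 54.136324
iter 2: u=1.425217  f(a)=+5.075e-01  f'(a)=-2.352e+00  a ← 54.136324 − (+5.075e-01/-2.352e+00) = 54.352153
iter 3: u=1.419557  f(a)=+3.403e-03  f'(a)=-2.320e+00  a ← 54.352153 − (+3.403e-03/-2.320e+00) = 54.353620
iter 4: u=1.419519  f(a)=+1.553e-07  f'(a)=-2.320e+00  a ← 54.353620 − (+1.553e-07/-2.320e+00) = 54.353620
iter 5: u=1.419519  f(a)=+2.842e-14  f'(a)=-2.320e+00  a ← 54.353620 − (+2.842e-14/-2.320e+00) = 54.353620
converged: |Δa| < 1e-12 after 5 iterations
sag = a·(cosh(S/(2a)) − 1) = 54.353620·(cosh(1.419519) − 1) = 64.598232
T_max/T_min = cosh(S/(2a)) = 2.188481

a=54.354 sag=64.598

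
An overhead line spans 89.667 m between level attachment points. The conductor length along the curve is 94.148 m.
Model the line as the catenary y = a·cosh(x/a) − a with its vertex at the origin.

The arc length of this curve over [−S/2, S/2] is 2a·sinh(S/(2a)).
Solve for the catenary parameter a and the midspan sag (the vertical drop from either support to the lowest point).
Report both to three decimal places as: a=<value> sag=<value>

seed: a₀ = √(S³/(24(L−S))) = √(89.667³/(24·4.481)) = 81.875859
iter 1: u=0.547579  f(a)=+6.766e-02  f'(a)=-1.128e-01  a ← 81.875859 − (+6.766e-02/-1.128e-01) = 82.475822
iter 2: u=0.543596  f(a)=+7.509e-04  f'(a)=-1.103e-01  a ← 82.475822 − (+7.509e-04/-1.103e-01) = 82.482631
iter 3: u=0.543551  f(a)=+9.480e-08  f'(a)=-1.103e-01  a ← 82.482631 − (+9.480e-08/-1.103e-01) = 82.482632
iter 4: u=0.543551  f(a)=+0.000e+00  f'(a)=-1.103e-01  a ← 82.482632 − (+0.000e+00/-1.103e-01) = 82.482632
converged: |Δa| < 1e-12 after 4 iterations
sag = a·(cosh(S/(2a)) − 1) = 82.482632·(cosh(0.543551) − 1) = 12.487606
T_max/T_min = cosh(S/(2a)) = 1.151397

a=82.483 sag=12.488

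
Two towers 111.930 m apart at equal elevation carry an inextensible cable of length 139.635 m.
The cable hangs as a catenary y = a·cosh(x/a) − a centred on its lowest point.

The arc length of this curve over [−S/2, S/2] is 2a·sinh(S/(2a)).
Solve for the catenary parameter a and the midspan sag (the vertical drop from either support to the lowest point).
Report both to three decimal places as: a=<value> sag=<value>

a=47.540 sag=36.926

seed: a₀ = √(S³/(24(L−S))) = √(111.930³/(24·27.705)) = 45.923508
iter 1: u=1.218657  f(a)=+2.132e+00  f'(a)=-1.396e+00  a ← 45.923508 − (+2.132e+00/-1.396e+00) = 47.450907
iter 2: u=1.179430  f(a)=+1.110e-01  f'(a)=-1.254e+00  a ← 47.450907 − (+1.110e-01/-1.254e+00) = 47.539416
iter 3: u=1.177234  f(a)=+3.372e-04  f'(a)=-1.246e+00  a ← 47.539416 − (+3.372e-04/-1.246e+00) = 47.539686
iter 4: u=1.177227  f(a)=+3.136e-09  f'(a)=-1.246e+00  a ← 47.539686 − (+3.136e-09/-1.246e+00) = 47.539686
iter 5: u=1.177227  f(a)=+0.000e+00  f'(a)=-1.246e+00  a ← 47.539686 − (+0.000e+00/-1.246e+00) = 47.539686
converged: |Δa| < 1e-12 after 5 iterations
sag = a·(cosh(S/(2a)) − 1) = 47.539686·(cosh(1.177227) − 1) = 36.926313
T_max/T_min = cosh(S/(2a)) = 1.776747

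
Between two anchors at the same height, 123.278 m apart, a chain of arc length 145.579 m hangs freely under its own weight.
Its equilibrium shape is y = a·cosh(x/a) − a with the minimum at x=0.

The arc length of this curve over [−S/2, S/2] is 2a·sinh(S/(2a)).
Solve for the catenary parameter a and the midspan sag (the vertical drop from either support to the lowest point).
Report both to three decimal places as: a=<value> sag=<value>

seed: a₀ = √(S³/(24(L−S))) = √(123.278³/(24·22.301)) = 59.164416
iter 1: u=1.041826  f(a)=+1.242e+00  f'(a)=-8.389e-01  a ← 59.164416 − (+1.242e+00/-8.389e-01) = 60.644914
iter 2: u=1.016392  f(a)=+4.815e-02  f'(a)=-7.750e-01  a ← 60.644914 − (+4.815e-02/-7.750e-01) = 60.707039
iter 3: u=1.015352  f(a)=+7.882e-05  f'(a)=-7.725e-01  a ← 60.707039 − (+7.882e-05/-7.725e-01) = 60.707141
iter 4: u=1.015350  f(a)=+2.120e-10  f'(a)=-7.725e-01  a ← 60.707141 − (+2.120e-10/-7.725e-01) = 60.707141
iter 5: u=1.015350  f(a)=+0.000e+00  f'(a)=-7.725e-01  a ← 60.707141 − (+0.000e+00/-7.725e-01) = 60.707141
converged: |Δa| < 1e-12 after 5 iterations
sag = a·(cosh(S/(2a)) − 1) = 60.707141·(cosh(1.015350) − 1) = 34.075074
T_max/T_min = cosh(S/(2a)) = 1.561303

a=60.707 sag=34.075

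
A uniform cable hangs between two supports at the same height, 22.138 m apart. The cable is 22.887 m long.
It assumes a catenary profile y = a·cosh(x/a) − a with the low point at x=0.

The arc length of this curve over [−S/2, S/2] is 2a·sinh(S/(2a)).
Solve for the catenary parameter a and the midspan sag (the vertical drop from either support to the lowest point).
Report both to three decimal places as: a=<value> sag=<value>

seed: a₀ = √(S³/(24(L−S))) = √(22.138³/(24·0.749)) = 24.567505
iter 1: u=0.450555  f(a)=+7.639e-03  f'(a)=-6.222e-02  a ← 24.567505 − (+7.639e-03/-6.222e-02) = 24.690278
iter 2: u=0.448314  f(a)=+5.764e-05  f'(a)=-6.129e-02  a ← 24.690278 − (+5.764e-05/-6.129e-02) = 24.691219
iter 3: u=0.448297  f(a)=+3.338e-09  f'(a)=-6.128e-02  a ← 24.691219 − (+3.338e-09/-6.128e-02) = 24.691219
iter 4: u=0.448297  f(a)=+0.000e+00  f'(a)=-6.128e-02  a ← 24.691219 − (+0.000e+00/-6.128e-02) = 24.691219
converged: |Δa| < 1e-12 after 4 iterations
sag = a·(cosh(S/(2a)) − 1) = 24.691219·(cosh(0.448297) − 1) = 2.522932
T_max/T_min = cosh(S/(2a)) = 1.102179

a=24.691 sag=2.523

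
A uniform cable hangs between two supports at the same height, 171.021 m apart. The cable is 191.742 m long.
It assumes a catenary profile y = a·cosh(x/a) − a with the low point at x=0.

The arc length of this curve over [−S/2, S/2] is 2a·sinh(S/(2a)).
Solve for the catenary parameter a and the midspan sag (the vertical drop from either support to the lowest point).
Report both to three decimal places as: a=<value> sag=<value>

seed: a₀ = √(S³/(24(L−S))) = √(171.021³/(24·20.721)) = 100.291283
iter 1: u=0.852621  f(a)=+7.663e-01  f'(a)=-4.440e-01  a ← 100.291283 − (+7.663e-01/-4.440e-01) = 102.017093
iter 2: u=0.838198  f(a)=+2.023e-02  f'(a)=-4.209e-01  a ← 102.017093 − (+2.023e-02/-4.209e-01) = 102.065155
iter 3: u=0.837803  f(a)=+1.494e-05  f'(a)=-4.203e-01  a ← 102.065155 − (+1.494e-05/-4.203e-01) = 102.065190
iter 4: u=0.837803  f(a)=+8.157e-12  f'(a)=-4.203e-01  a ← 102.065190 − (+8.157e-12/-4.203e-01) = 102.065190
converged: |Δa| < 1e-12 after 4 iterations
sag = a·(cosh(S/(2a)) − 1) = 102.065190·(cosh(0.837803) − 1) = 37.965348
T_max/T_min = cosh(S/(2a)) = 1.371972

a=102.065 sag=37.965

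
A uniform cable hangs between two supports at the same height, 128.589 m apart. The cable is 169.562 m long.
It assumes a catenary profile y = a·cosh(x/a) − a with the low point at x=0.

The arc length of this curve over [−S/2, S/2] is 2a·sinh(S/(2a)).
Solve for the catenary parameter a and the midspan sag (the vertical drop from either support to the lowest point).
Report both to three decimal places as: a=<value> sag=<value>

a=48.577 sag=49.135

seed: a₀ = √(S³/(24(L−S))) = √(128.589³/(24·40.973)) = 46.499815
iter 1: u=1.382683  f(a)=+4.100e+00  f'(a)=-2.123e+00  a ← 46.499815 − (+4.100e+00/-2.123e+00) = 48.430883
iter 2: u=1.327552  f(a)=+2.692e-01  f'(a)=-1.853e+00  a ← 48.430883 − (+2.692e-01/-1.853e+00) = 48.576205
iter 3: u=1.323580  f(a)=+1.341e-03  f'(a)=-1.834e+00  a ← 48.576205 − (+1.341e-03/-1.834e+00) = 48.576937
iter 4: u=1.323560  f(a)=+3.366e-08  f'(a)=-1.834e+00  a ← 48.576937 − (+3.366e-08/-1.834e+00) = 48.576937
iter 5: u=1.323560  f(a)=+0.000e+00  f'(a)=-1.834e+00  a ← 48.576937 − (+0.000e+00/-1.834e+00) = 48.576937
converged: |Δa| < 1e-12 after 5 iterations
sag = a·(cosh(S/(2a)) − 1) = 48.576937·(cosh(1.323560) − 1) = 49.134561
T_max/T_min = cosh(S/(2a)) = 2.011479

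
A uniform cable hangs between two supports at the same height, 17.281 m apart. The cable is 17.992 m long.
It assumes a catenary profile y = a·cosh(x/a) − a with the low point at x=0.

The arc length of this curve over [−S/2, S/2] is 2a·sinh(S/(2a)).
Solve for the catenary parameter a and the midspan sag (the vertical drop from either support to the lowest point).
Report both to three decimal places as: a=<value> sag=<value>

a=17.497 sag=2.177

seed: a₀ = √(S³/(24(L−S))) = √(17.281³/(24·0.711)) = 17.390533
iter 1: u=0.496851  f(a)=+8.828e-03  f'(a)=-8.381e-02  a ← 17.390533 − (+8.828e-03/-8.381e-02) = 17.495868
iter 2: u=0.493859  f(a)=+8.085e-05  f'(a)=-8.228e-02  a ← 17.495868 − (+8.085e-05/-8.228e-02) = 17.496851
iter 3: u=0.493832  f(a)=+6.921e-09  f'(a)=-8.226e-02  a ← 17.496851 − (+6.921e-09/-8.226e-02) = 17.496851
iter 4: u=0.493832  f(a)=+3.553e-15  f'(a)=-8.226e-02  a ← 17.496851 − (+3.553e-15/-8.226e-02) = 17.496851
converged: |Δa| < 1e-12 after 4 iterations
sag = a·(cosh(S/(2a)) − 1) = 17.496851·(cosh(0.493832) − 1) = 2.177188
T_max/T_min = cosh(S/(2a)) = 1.124433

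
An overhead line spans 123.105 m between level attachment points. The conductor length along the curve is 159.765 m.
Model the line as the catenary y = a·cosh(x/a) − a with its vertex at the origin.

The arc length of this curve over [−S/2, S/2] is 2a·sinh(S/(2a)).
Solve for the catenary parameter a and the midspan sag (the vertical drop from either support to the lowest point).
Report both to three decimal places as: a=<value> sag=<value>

seed: a₀ = √(S³/(24(L−S))) = √(123.105³/(24·36.660)) = 46.048097
iter 1: u=1.336700  f(a)=+3.418e+00  f'(a)=-1.896e+00  a ← 46.048097 − (+3.418e+00/-1.896e+00) = 47.851297
iter 2: u=1.286329  f(a)=+2.110e-01  f'(a)=-1.668e+00  a ← 47.851297 − (+2.110e-01/-1.668e+00) = 47.977808
iter 3: u=1.282937  f(a)=+9.215e-04  f'(a)=-1.653e+00  a ← 47.977808 − (+9.215e-04/-1.653e+00) = 47.978365
iter 4: u=1.282922  f(a)=+1.774e-08  f'(a)=-1.653e+00  a ← 47.978365 − (+1.774e-08/-1.653e+00) = 47.978365
iter 5: u=1.282922  f(a)=+2.842e-14  f'(a)=-1.653e+00  a ← 47.978365 − (+2.842e-14/-1.653e+00) = 47.978365
converged: |Δa| < 1e-12 after 5 iterations
sag = a·(cosh(S/(2a)) − 1) = 47.978365·(cosh(1.282922) − 1) = 45.204988
T_max/T_min = cosh(S/(2a)) = 1.942195

a=47.978 sag=45.205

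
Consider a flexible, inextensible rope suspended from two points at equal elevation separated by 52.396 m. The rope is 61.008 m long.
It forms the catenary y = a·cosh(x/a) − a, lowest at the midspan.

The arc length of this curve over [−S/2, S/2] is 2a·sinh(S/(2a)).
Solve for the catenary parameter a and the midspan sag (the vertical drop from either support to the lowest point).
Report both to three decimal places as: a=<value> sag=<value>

a=27.008 sag=13.734

seed: a₀ = √(S³/(24(L−S))) = √(52.396³/(24·8.612)) = 26.380898
iter 1: u=0.993067  f(a)=+4.348e-01  f'(a)=-7.196e-01  a ← 26.380898 − (+4.348e-01/-7.196e-01) = 26.985070
iter 2: u=0.970833  f(a)=+1.538e-02  f'(a)=-6.695e-01  a ← 26.985070 − (+1.538e-02/-6.695e-01) = 27.008049
iter 3: u=0.970007  f(a)=+2.083e-05  f'(a)=-6.677e-01  a ← 27.008049 − (+2.083e-05/-6.677e-01) = 27.008080
iter 4: u=0.970006  f(a)=+3.828e-11  f'(a)=-6.677e-01  a ← 27.008080 − (+3.828e-11/-6.677e-01) = 27.008080
iter 5: u=0.970006  f(a)=-7.105e-15  f'(a)=-6.677e-01  a ← 27.008080 − (-7.105e-15/-6.677e-01) = 27.008080
converged: |Δa| < 1e-12 after 5 iterations
sag = a·(cosh(S/(2a)) − 1) = 27.008080·(cosh(0.970006) − 1) = 13.734163
T_max/T_min = cosh(S/(2a)) = 1.508521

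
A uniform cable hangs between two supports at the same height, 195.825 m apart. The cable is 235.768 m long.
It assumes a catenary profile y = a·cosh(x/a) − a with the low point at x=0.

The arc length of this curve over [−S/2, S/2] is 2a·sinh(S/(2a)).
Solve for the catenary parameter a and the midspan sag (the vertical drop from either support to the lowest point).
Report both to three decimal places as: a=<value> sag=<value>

a=91.096 sag=57.884

seed: a₀ = √(S³/(24(L−S))) = √(195.825³/(24·39.943)) = 88.506719
iter 1: u=1.106272  f(a)=+2.517e+00  f'(a)=-1.018e+00  a ← 88.506719 − (+2.517e+00/-1.018e+00) = 90.978852
iter 2: u=1.076212  f(a)=+1.093e-01  f'(a)=-9.313e-01  a ← 90.978852 − (+1.093e-01/-9.313e-01) = 91.096205
iter 3: u=1.074825  f(a)=+2.269e-04  f'(a)=-9.275e-01  a ← 91.096205 − (+2.269e-04/-9.275e-01) = 91.096450
iter 4: u=1.074822  f(a)=+9.819e-10  f'(a)=-9.274e-01  a ← 91.096450 − (+9.819e-10/-9.274e-01) = 91.096450
iter 5: u=1.074822  f(a)=+5.684e-14  f'(a)=-9.274e-01  a ← 91.096450 − (+5.684e-14/-9.274e-01) = 91.096450
converged: |Δa| < 1e-12 after 5 iterations
sag = a·(cosh(S/(2a)) − 1) = 91.096450·(cosh(1.074822) − 1) = 57.884088
T_max/T_min = cosh(S/(2a)) = 1.635415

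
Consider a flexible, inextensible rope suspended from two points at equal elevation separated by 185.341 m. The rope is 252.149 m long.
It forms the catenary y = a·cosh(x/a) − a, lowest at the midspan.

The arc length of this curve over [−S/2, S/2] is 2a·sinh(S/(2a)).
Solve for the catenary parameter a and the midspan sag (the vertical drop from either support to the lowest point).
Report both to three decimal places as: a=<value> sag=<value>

a=66.173 sag=76.213

seed: a₀ = √(S³/(24(L−S))) = √(185.341³/(24·66.808)) = 63.014051
iter 1: u=1.470632  f(a)=+7.608e+00  f'(a)=-2.616e+00  a ← 63.014051 − (+7.608e+00/-2.616e+00) = 65.922394
iter 2: u=1.405751  f(a)=+5.584e-01  f'(a)=-2.245e+00  a ← 65.922394 − (+5.584e-01/-2.245e+00) = 66.171157
iter 3: u=1.400467  f(a)=+3.535e-03  f'(a)=-2.216e+00  a ← 66.171157 − (+3.535e-03/-2.216e+00) = 66.172752
iter 4: u=1.400433  f(a)=+1.437e-07  f'(a)=-2.216e+00  a ← 66.172752 − (+1.437e-07/-2.216e+00) = 66.172752
iter 5: u=1.400433  f(a)=+0.000e+00  f'(a)=-2.216e+00  a ← 66.172752 − (+0.000e+00/-2.216e+00) = 66.172752
converged: |Δa| < 1e-12 after 5 iterations
sag = a·(cosh(S/(2a)) − 1) = 66.172752·(cosh(1.400433) − 1) = 76.212685
T_max/T_min = cosh(S/(2a)) = 2.151723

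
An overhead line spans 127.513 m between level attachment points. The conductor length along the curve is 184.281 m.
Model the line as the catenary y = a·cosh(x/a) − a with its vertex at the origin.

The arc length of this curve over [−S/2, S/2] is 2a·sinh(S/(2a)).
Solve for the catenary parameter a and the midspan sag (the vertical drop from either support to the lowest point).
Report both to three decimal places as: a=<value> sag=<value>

seed: a₀ = √(S³/(24(L−S))) = √(127.513³/(24·56.768)) = 39.009850
iter 1: u=1.634369  f(a)=+8.082e+00  f'(a)=-3.766e+00  a ← 39.009850 − (+8.082e+00/-3.766e+00) = 41.156091
iter 2: u=1.549139  f(a)=+7.150e-01  f'(a)=-3.127e+00  a ← 41.156091 − (+7.150e-01/-3.127e+00) = 41.384767
iter 3: u=1.540579  f(a)=+6.794e-03  f'(a)=-3.067e+00  a ← 41.384767 − (+6.794e-03/-3.067e+00) = 41.386982
iter 4: u=1.540496  f(a)=+6.264e-07  f'(a)=-3.067e+00  a ← 41.386982 − (+6.264e-07/-3.067e+00) = 41.386982
iter 5: u=1.540496  f(a)=-2.842e-14  f'(a)=-3.067e+00  a ← 41.386982 − (-2.842e-14/-3.067e+00) = 41.386982
converged: |Δa| < 1e-12 after 5 iterations
sag = a·(cosh(S/(2a)) − 1) = 41.386982·(cosh(1.540496) − 1) = 59.621701
T_max/T_min = cosh(S/(2a)) = 2.440591

a=41.387 sag=59.622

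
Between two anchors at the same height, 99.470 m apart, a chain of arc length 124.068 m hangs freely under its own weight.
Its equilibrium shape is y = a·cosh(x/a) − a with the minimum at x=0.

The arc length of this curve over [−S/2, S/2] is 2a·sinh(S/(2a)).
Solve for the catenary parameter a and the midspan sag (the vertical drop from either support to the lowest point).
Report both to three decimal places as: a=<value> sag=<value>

seed: a₀ = √(S³/(24(L−S))) = √(99.470³/(24·24.598)) = 40.830308
iter 1: u=1.218090  f(a)=+1.891e+00  f'(a)=-1.393e+00  a ← 40.830308 − (+1.891e+00/-1.393e+00) = 42.187182
iter 2: u=1.178913  f(a)=+9.834e-02  f'(a)=-1.252e+00  a ← 42.187182 − (+9.834e-02/-1.252e+00) = 42.265733
iter 3: u=1.176722  f(a)=+2.983e-04  f'(a)=-1.244e+00  a ← 42.265733 − (+2.983e-04/-1.244e+00) = 42.265973
iter 4: u=1.176715  f(a)=+2.764e-09  f'(a)=-1.244e+00  a ← 42.265973 − (+2.764e-09/-1.244e+00) = 42.265973
iter 5: u=1.176715  f(a)=+2.842e-14  f'(a)=-1.244e+00  a ← 42.265973 − (+2.842e-14/-1.244e+00) = 42.265973
converged: |Δa| < 1e-12 after 5 iterations
sag = a·(cosh(S/(2a)) − 1) = 42.265973·(cosh(1.176715) − 1) = 32.798197
T_max/T_min = cosh(S/(2a)) = 1.775995

a=42.266 sag=32.798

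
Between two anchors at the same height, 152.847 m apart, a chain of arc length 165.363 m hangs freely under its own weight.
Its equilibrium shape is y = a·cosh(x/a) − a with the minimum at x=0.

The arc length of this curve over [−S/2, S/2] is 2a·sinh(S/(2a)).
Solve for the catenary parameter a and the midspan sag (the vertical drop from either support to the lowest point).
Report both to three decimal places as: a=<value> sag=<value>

seed: a₀ = √(S³/(24(L−S))) = √(152.847³/(24·12.516)) = 109.030243
iter 1: u=0.700939  f(a)=+3.111e-01  f'(a)=-2.411e-01  a ← 109.030243 − (+3.111e-01/-2.411e-01) = 110.320696
iter 2: u=0.692739  f(a)=+5.609e-03  f'(a)=-2.324e-01  a ← 110.320696 − (+5.609e-03/-2.324e-01) = 110.344828
iter 3: u=0.692588  f(a)=+1.898e-06  f'(a)=-2.323e-01  a ← 110.344828 − (+1.898e-06/-2.323e-01) = 110.344836
iter 4: u=0.692588  f(a)=+1.990e-13  f'(a)=-2.323e-01  a ← 110.344836 − (+1.990e-13/-2.323e-01) = 110.344836
converged: |Δa| < 1e-12 after 4 iterations
sag = a·(cosh(S/(2a)) − 1) = 110.344836·(cosh(0.692588) − 1) = 27.539947
T_max/T_min = cosh(S/(2a)) = 1.249581

a=110.345 sag=27.540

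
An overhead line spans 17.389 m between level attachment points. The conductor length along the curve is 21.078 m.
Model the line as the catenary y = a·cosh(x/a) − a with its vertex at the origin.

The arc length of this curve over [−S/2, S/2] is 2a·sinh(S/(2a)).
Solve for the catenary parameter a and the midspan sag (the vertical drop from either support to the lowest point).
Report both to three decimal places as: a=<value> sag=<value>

seed: a₀ = √(S³/(24(L−S))) = √(17.389³/(24·3.689)) = 7.706407
iter 1: u=1.128217  f(a)=+2.420e-01  f'(a)=-1.085e+00  a ← 7.706407 − (+2.420e-01/-1.085e+00) = 7.929488
iter 2: u=1.096477  f(a)=+1.091e-02  f'(a)=-9.891e-01  a ← 7.929488 − (+1.091e-02/-9.891e-01) = 7.940514
iter 3: u=1.094954  f(a)=+2.446e-05  f'(a)=-9.847e-01  a ← 7.940514 − (+2.446e-05/-9.847e-01) = 7.940539
iter 4: u=1.094951  f(a)=+1.237e-10  f'(a)=-9.847e-01  a ← 7.940539 − (+1.237e-10/-9.847e-01) = 7.940539
iter 5: u=1.094951  f(a)=+3.553e-15  f'(a)=-9.847e-01  a ← 7.940539 − (+3.553e-15/-9.847e-01) = 7.940539
converged: |Δa| < 1e-12 after 5 iterations
sag = a·(cosh(S/(2a)) − 1) = 7.940539·(cosh(1.094951) − 1) = 5.255016
T_max/T_min = cosh(S/(2a)) = 1.661796

a=7.941 sag=5.255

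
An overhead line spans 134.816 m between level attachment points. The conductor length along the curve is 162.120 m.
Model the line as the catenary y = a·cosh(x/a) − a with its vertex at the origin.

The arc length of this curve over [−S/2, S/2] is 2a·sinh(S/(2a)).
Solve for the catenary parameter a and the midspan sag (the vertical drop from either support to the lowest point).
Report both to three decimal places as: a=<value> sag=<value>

seed: a₀ = √(S³/(24(L−S))) = √(134.816³/(24·27.304)) = 61.149569
iter 1: u=1.102346  f(a)=+1.708e+00  f'(a)=-1.006e+00  a ← 61.149569 − (+1.708e+00/-1.006e+00) = 62.846543
iter 2: u=1.072581  f(a)=+7.367e-02  f'(a)=-9.212e-01  a ← 62.846543 − (+7.367e-02/-9.212e-01) = 62.926512
iter 3: u=1.071218  f(a)=+1.508e-04  f'(a)=-9.175e-01  a ← 62.926512 − (+1.508e-04/-9.175e-01) = 62.926676
iter 4: u=1.071215  f(a)=+6.345e-10  f'(a)=-9.175e-01  a ← 62.926676 − (+6.345e-10/-9.175e-01) = 62.926676
iter 5: u=1.071215  f(a)=+2.842e-14  f'(a)=-9.175e-01  a ← 62.926676 − (+2.842e-14/-9.175e-01) = 62.926676
converged: |Δa| < 1e-12 after 5 iterations
sag = a·(cosh(S/(2a)) − 1) = 62.926676·(cosh(1.071215) − 1) = 39.691500
T_max/T_min = cosh(S/(2a)) = 1.630758

a=62.927 sag=39.692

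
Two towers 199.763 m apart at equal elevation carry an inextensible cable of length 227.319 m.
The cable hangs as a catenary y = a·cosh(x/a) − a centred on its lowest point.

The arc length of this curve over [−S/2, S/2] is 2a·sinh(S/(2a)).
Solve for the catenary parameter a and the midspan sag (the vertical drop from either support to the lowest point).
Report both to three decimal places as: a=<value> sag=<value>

a=111.992 sag=47.572

seed: a₀ = √(S³/(24(L−S))) = √(199.763³/(24·27.556)) = 109.789010
iter 1: u=0.909759  f(a)=+1.163e+00  f'(a)=-5.448e-01  a ← 109.789010 − (+1.163e+00/-5.448e-01) = 111.923989
iter 2: u=0.892405  f(a)=+3.479e-02  f'(a)=-5.126e-01  a ← 111.923989 − (+3.479e-02/-5.126e-01) = 111.991861
iter 3: u=0.891864  f(a)=+3.326e-05  f'(a)=-5.116e-01  a ← 111.991861 − (+3.326e-05/-5.116e-01) = 111.991926
iter 4: u=0.891863  f(a)=+3.047e-11  f'(a)=-5.116e-01  a ← 111.991926 − (+3.047e-11/-5.116e-01) = 111.991926
converged: |Δa| < 1e-12 after 4 iterations
sag = a·(cosh(S/(2a)) − 1) = 111.991926·(cosh(0.891863) − 1) = 47.572084
T_max/T_min = cosh(S/(2a)) = 1.424781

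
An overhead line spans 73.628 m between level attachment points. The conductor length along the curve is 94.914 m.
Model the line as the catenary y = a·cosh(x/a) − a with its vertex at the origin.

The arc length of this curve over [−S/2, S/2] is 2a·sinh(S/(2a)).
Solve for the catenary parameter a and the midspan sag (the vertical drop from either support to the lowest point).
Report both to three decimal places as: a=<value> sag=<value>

a=29.091 sag=26.573

seed: a₀ = √(S³/(24(L−S))) = √(73.628³/(24·21.286)) = 27.951934
iter 1: u=1.317047  f(a)=+1.924e+00  f'(a)=-1.804e+00  a ← 27.951934 − (+1.924e+00/-1.804e+00) = 29.018517
iter 2: u=1.268638  f(a)=+1.156e-01  f'(a)=-1.593e+00  a ← 29.018517 − (+1.156e-01/-1.593e+00) = 29.091086
iter 3: u=1.265474  f(a)=+4.765e-04  f'(a)=-1.580e+00  a ← 29.091086 − (+4.765e-04/-1.580e+00) = 29.091388
iter 4: u=1.265460  f(a)=+8.165e-09  f'(a)=-1.580e+00  a ← 29.091388 − (+8.165e-09/-1.580e+00) = 29.091388
iter 5: u=1.265460  f(a)=+0.000e+00  f'(a)=-1.580e+00  a ← 29.091388 − (+0.000e+00/-1.580e+00) = 29.091388
converged: |Δa| < 1e-12 after 5 iterations
sag = a·(cosh(S/(2a)) − 1) = 29.091388·(cosh(1.265460) − 1) = 26.572565
T_max/T_min = cosh(S/(2a)) = 1.913417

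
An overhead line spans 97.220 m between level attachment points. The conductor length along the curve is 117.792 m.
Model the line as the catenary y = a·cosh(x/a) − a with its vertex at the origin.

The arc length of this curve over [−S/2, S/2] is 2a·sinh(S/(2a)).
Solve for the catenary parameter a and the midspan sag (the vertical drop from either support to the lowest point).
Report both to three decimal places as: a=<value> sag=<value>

a=44.448 sag=29.338

seed: a₀ = √(S³/(24(L−S))) = √(97.220³/(24·20.572)) = 43.140934
iter 1: u=1.126772  f(a)=+1.346e+00  f'(a)=-1.080e+00  a ← 43.140934 − (+1.346e+00/-1.080e+00) = 44.386848
iter 2: u=1.095144  f(a)=+6.052e-02  f'(a)=-9.853e-01  a ← 44.386848 − (+6.052e-02/-9.853e-01) = 44.448270
iter 3: u=1.093631  f(a)=+1.351e-04  f'(a)=-9.809e-01  a ← 44.448270 − (+1.351e-04/-9.809e-01) = 44.448408
iter 4: u=1.093627  f(a)=+6.760e-10  f'(a)=-9.808e-01  a ← 44.448408 − (+6.760e-10/-9.808e-01) = 44.448408
iter 5: u=1.093627  f(a)=+0.000e+00  f'(a)=-9.808e-01  a ← 44.448408 − (+0.000e+00/-9.808e-01) = 44.448408
converged: |Δa| < 1e-12 after 5 iterations
sag = a·(cosh(S/(2a)) − 1) = 44.448408·(cosh(1.093627) − 1) = 29.337768
T_max/T_min = cosh(S/(2a)) = 1.660041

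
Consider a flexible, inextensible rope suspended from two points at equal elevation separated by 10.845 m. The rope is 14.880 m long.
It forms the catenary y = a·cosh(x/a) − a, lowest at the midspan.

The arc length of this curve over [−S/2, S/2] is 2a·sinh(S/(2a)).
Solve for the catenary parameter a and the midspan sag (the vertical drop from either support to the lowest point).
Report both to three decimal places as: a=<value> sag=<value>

seed: a₀ = √(S³/(24(L−S))) = √(10.845³/(24·4.035)) = 3.629250
iter 1: u=1.494110  f(a)=+4.751e-01  f'(a)=-2.761e+00  a ← 3.629250 − (+4.751e-01/-2.761e+00) = 3.801302
iter 2: u=1.426485  f(a)=+3.587e-02  f'(a)=-2.359e+00  a ← 3.801302 − (+3.587e-02/-2.359e+00) = 3.816511
iter 3: u=1.420800  f(a)=+2.414e-04  f'(a)=-2.327e+00  a ← 3.816511 − (+2.414e-04/-2.327e+00) = 3.816615
iter 4: u=1.420762  f(a)=+1.110e-08  f'(a)=-2.327e+00  a ← 3.816615 − (+1.110e-08/-2.327e+00) = 3.816615
iter 5: u=1.420762  f(a)=+1.776e-15  f'(a)=-2.327e+00  a ← 3.816615 − (+1.776e-15/-2.327e+00) = 3.816615
converged: |Δa| < 1e-12 after 5 iterations
sag = a·(cosh(S/(2a)) − 1) = 3.816615·(cosh(1.420762) − 1) = 4.545212
T_max/T_min = cosh(S/(2a)) = 2.190902

a=3.817 sag=4.545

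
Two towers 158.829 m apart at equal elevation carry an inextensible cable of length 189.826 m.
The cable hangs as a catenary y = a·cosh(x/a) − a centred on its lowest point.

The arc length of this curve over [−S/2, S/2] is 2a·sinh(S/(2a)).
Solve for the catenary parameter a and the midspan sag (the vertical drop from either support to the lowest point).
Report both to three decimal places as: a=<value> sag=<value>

seed: a₀ = √(S³/(24(L−S))) = √(158.829³/(24·30.997)) = 73.388709
iter 1: u=1.082108  f(a)=+1.866e+00  f'(a)=-9.479e-01  a ← 73.388709 − (+1.866e+00/-9.479e-01) = 75.357569
iter 2: u=1.053836  f(a)=+7.774e-02  f'(a)=-8.704e-01  a ← 75.357569 − (+7.774e-02/-8.704e-01) = 75.446882
iter 3: u=1.052588  f(a)=+1.479e-04  f'(a)=-8.671e-01  a ← 75.446882 − (+1.479e-04/-8.671e-01) = 75.447052
iter 4: u=1.052586  f(a)=+5.373e-10  f'(a)=-8.671e-01  a ← 75.447052 − (+5.373e-10/-8.671e-01) = 75.447052
iter 5: u=1.052586  f(a)=-2.842e-14  f'(a)=-8.671e-01  a ← 75.447052 − (-2.842e-14/-8.671e-01) = 75.447052
converged: |Δa| < 1e-12 after 5 iterations
sag = a·(cosh(S/(2a)) − 1) = 75.447052·(cosh(1.052586) − 1) = 45.799536
T_max/T_min = cosh(S/(2a)) = 1.607042

a=75.447 sag=45.800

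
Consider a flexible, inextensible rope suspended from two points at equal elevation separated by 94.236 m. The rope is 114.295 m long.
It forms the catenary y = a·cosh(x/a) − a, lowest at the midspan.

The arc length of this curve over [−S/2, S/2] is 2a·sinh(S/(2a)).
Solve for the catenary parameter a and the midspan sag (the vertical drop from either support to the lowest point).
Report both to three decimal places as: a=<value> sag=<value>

seed: a₀ = √(S³/(24(L−S))) = √(94.236³/(24·20.059)) = 41.693179
iter 1: u=1.130113  f(a)=+1.321e+00  f'(a)=-1.091e+00  a ← 41.693179 − (+1.321e+00/-1.091e+00) = 42.903769
iter 2: u=1.098225  f(a)=+5.970e-02  f'(a)=-9.942e-01  a ← 42.903769 − (+5.970e-02/-9.942e-01) = 42.963815
iter 3: u=1.096690  f(a)=+1.348e-04  f'(a)=-9.898e-01  a ← 42.963815 − (+1.348e-04/-9.898e-01) = 42.963951
iter 4: u=1.096687  f(a)=+6.907e-10  f'(a)=-9.897e-01  a ← 42.963951 − (+6.907e-10/-9.897e-01) = 42.963951
iter 5: u=1.096687  f(a)=+0.000e+00  f'(a)=-9.897e-01  a ← 42.963951 − (+0.000e+00/-9.897e-01) = 42.963951
converged: |Δa| < 1e-12 after 5 iterations
sag = a·(cosh(S/(2a)) − 1) = 42.963951·(cosh(1.096687) − 1) = 28.532467
T_max/T_min = cosh(S/(2a)) = 1.664103

a=42.964 sag=28.532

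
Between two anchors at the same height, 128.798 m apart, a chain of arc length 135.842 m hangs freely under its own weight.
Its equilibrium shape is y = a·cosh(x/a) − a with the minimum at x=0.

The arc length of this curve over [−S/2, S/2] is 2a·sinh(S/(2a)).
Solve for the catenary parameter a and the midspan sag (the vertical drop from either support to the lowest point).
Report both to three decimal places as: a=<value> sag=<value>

a=113.332 sag=18.794

seed: a₀ = √(S³/(24(L−S))) = √(128.798³/(24·7.044)) = 112.421243
iter 1: u=0.572837  f(a)=+1.165e-01  f'(a)=-1.295e-01  a ← 112.421243 − (+1.165e-01/-1.295e-01) = 113.320866
iter 2: u=0.568289  f(a)=+1.413e-03  f'(a)=-1.264e-01  a ← 113.320866 − (+1.413e-03/-1.264e-01) = 113.332049
iter 3: u=0.568233  f(a)=+2.136e-07  f'(a)=-1.263e-01  a ← 113.332049 − (+2.136e-07/-1.263e-01) = 113.332050
iter 4: u=0.568233  f(a)=-2.842e-14  f'(a)=-1.263e-01  a ← 113.332050 − (-2.842e-14/-1.263e-01) = 113.332050
converged: |Δa| < 1e-12 after 4 iterations
sag = a·(cosh(S/(2a)) − 1) = 113.332050·(cosh(0.568233) − 1) = 18.794464
T_max/T_min = cosh(S/(2a)) = 1.165835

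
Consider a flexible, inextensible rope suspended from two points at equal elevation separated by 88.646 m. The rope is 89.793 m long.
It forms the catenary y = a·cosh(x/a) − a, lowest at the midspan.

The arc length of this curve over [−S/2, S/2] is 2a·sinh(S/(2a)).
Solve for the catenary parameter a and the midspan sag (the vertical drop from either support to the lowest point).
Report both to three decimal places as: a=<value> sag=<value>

seed: a₀ = √(S³/(24(L−S))) = √(88.646³/(24·1.147)) = 159.074800
iter 1: u=0.278630  f(a)=+4.461e-03  f'(a)=-1.453e-02  a ← 159.074800 − (+4.461e-03/-1.453e-02) = 159.381725
iter 2: u=0.278093  f(a)=+1.294e-05  f'(a)=-1.445e-02  a ← 159.381725 − (+1.294e-05/-1.445e-02) = 159.382620
iter 3: u=0.278092  f(a)=+1.097e-10  f'(a)=-1.445e-02  a ← 159.382620 − (+1.097e-10/-1.445e-02) = 159.382620
iter 4: u=0.278092  f(a)=+0.000e+00  f'(a)=-1.445e-02  a ← 159.382620 − (+0.000e+00/-1.445e-02) = 159.382620
converged: |Δa| < 1e-12 after 4 iterations
sag = a·(cosh(S/(2a)) − 1) = 159.382620·(cosh(0.278092) − 1) = 6.202752
T_max/T_min = cosh(S/(2a)) = 1.038917

a=159.383 sag=6.203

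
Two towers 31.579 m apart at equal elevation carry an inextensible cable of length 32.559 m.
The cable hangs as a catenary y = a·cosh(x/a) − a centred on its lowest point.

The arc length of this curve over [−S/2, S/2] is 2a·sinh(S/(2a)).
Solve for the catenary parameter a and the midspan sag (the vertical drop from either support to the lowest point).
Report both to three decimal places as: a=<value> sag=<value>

a=36.761 sag=3.443

seed: a₀ = √(S³/(24(L−S))) = √(31.579³/(24·0.980)) = 36.591389
iter 1: u=0.431509  f(a)=+9.164e-03  f'(a)=-5.457e-02  a ← 36.591389 − (+9.164e-03/-5.457e-02) = 36.759331
iter 2: u=0.429537  f(a)=+6.348e-05  f'(a)=-5.381e-02  a ← 36.759331 − (+6.348e-05/-5.381e-02) = 36.760511
iter 3: u=0.429523  f(a)=+3.092e-09  f'(a)=-5.381e-02  a ← 36.760511 − (+3.092e-09/-5.381e-02) = 36.760511
iter 4: u=0.429523  f(a)=+0.000e+00  f'(a)=-5.381e-02  a ← 36.760511 − (+0.000e+00/-5.381e-02) = 36.760511
converged: |Δa| < 1e-12 after 4 iterations
sag = a·(cosh(S/(2a)) − 1) = 36.760511·(cosh(0.429523) − 1) = 3.443435
T_max/T_min = cosh(S/(2a)) = 1.093672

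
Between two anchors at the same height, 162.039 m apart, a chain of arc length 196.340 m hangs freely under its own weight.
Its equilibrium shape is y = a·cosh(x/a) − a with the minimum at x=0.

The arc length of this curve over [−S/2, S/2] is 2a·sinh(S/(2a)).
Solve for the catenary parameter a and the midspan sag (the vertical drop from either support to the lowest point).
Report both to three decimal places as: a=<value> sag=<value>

seed: a₀ = √(S³/(24(L−S))) = √(162.039³/(24·34.301)) = 71.890304
iter 1: u=1.126988  f(a)=+2.245e+00  f'(a)=-1.081e+00  a ← 71.890304 − (+2.245e+00/-1.081e+00) = 73.967224
iter 2: u=1.095343  f(a)=+1.010e-01  f'(a)=-9.858e-01  a ← 73.967224 − (+1.010e-01/-9.858e-01) = 74.069654
iter 3: u=1.093829  f(a)=+2.255e-04  f'(a)=-9.814e-01  a ← 74.069654 − (+2.255e-04/-9.814e-01) = 74.069884
iter 4: u=1.093825  f(a)=+1.131e-09  f'(a)=-9.814e-01  a ← 74.069884 − (+1.131e-09/-9.814e-01) = 74.069884
iter 5: u=1.093825  f(a)=+0.000e+00  f'(a)=-9.814e-01  a ← 74.069884 − (+0.000e+00/-9.814e-01) = 74.069884
converged: |Δa| < 1e-12 after 5 iterations
sag = a·(cosh(S/(2a)) − 1) = 74.069884·(cosh(1.093825) − 1) = 48.908556
T_max/T_min = cosh(S/(2a)) = 1.660303

a=74.070 sag=48.909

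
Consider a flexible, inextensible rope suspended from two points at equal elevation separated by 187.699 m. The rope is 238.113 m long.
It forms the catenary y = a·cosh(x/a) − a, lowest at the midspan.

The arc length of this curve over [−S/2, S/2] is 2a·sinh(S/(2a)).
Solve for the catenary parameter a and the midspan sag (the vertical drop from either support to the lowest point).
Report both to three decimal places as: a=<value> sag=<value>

seed: a₀ = √(S³/(24(L−S))) = √(187.699³/(24·50.414)) = 73.928474
iter 1: u=1.269464  f(a)=+4.222e+00  f'(a)=-1.597e+00  a ← 73.928474 − (+4.222e+00/-1.597e+00) = 76.572459
iter 2: u=1.225630  f(a)=+2.370e-01  f'(a)=-1.422e+00  a ← 76.572459 − (+2.370e-01/-1.422e+00) = 76.739163
iter 3: u=1.222967  f(a)=+8.458e-04  f'(a)=-1.412e+00  a ← 76.739163 − (+8.458e-04/-1.412e+00) = 76.739762
iter 4: u=1.222958  f(a)=+1.085e-08  f'(a)=-1.412e+00  a ← 76.739762 − (+1.085e-08/-1.412e+00) = 76.739762
iter 5: u=1.222958  f(a)=+0.000e+00  f'(a)=-1.412e+00  a ← 76.739762 − (+0.000e+00/-1.412e+00) = 76.739762
converged: |Δa| < 1e-12 after 5 iterations
sag = a·(cosh(S/(2a)) − 1) = 76.739762·(cosh(1.222958) − 1) = 64.905715
T_max/T_min = cosh(S/(2a)) = 1.845790

a=76.740 sag=64.906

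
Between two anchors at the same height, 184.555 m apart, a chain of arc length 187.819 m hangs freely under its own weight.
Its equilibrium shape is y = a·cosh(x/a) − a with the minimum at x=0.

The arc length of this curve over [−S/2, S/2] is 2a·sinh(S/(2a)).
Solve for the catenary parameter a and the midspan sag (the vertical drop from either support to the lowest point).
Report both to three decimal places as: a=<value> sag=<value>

seed: a₀ = √(S³/(24(L−S))) = √(184.555³/(24·3.264)) = 283.274856
iter 1: u=0.325753  f(a)=+1.736e-02  f'(a)=-2.329e-02  a ← 283.274856 − (+1.736e-02/-2.329e-02) = 284.020308
iter 2: u=0.324898  f(a)=+6.877e-05  f'(a)=-2.311e-02  a ← 284.020308 − (+6.877e-05/-2.311e-02) = 284.023284
iter 3: u=0.324894  f(a)=+1.089e-09  f'(a)=-2.311e-02  a ← 284.023284 − (+1.089e-09/-2.311e-02) = 284.023284
iter 4: u=0.324894  f(a)=+0.000e+00  f'(a)=-2.311e-02  a ← 284.023284 − (+0.000e+00/-2.311e-02) = 284.023284
converged: |Δa| < 1e-12 after 4 iterations
sag = a·(cosh(S/(2a)) − 1) = 284.023284·(cosh(0.324894) − 1) = 15.122533
T_max/T_min = cosh(S/(2a)) = 1.053244

a=284.023 sag=15.123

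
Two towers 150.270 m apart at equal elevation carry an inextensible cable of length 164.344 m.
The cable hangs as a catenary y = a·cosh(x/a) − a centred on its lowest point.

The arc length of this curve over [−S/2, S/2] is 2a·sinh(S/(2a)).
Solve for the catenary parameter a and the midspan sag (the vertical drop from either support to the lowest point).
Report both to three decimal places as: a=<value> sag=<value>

seed: a₀ = √(S³/(24(L−S))) = √(150.270³/(24·14.074)) = 100.229147
iter 1: u=0.749632  f(a)=+4.008e-01  f'(a)=-2.969e-01  a ← 100.229147 − (+4.008e-01/-2.969e-01) = 101.578841
iter 2: u=0.739672  f(a)=+8.239e-03  f'(a)=-2.848e-01  a ← 101.578841 − (+8.239e-03/-2.848e-01) = 101.607766
iter 3: u=0.739461  f(a)=+3.644e-06  f'(a)=-2.846e-01  a ← 101.607766 − (+3.644e-06/-2.846e-01) = 101.607779
iter 4: u=0.739461  f(a)=+6.821e-13  f'(a)=-2.846e-01  a ← 101.607779 − (+6.821e-13/-2.846e-01) = 101.607779
converged: |Δa| < 1e-12 after 4 iterations
sag = a·(cosh(S/(2a)) − 1) = 101.607779·(cosh(0.739461) − 1) = 29.068838
T_max/T_min = cosh(S/(2a)) = 1.286089

a=101.608 sag=29.069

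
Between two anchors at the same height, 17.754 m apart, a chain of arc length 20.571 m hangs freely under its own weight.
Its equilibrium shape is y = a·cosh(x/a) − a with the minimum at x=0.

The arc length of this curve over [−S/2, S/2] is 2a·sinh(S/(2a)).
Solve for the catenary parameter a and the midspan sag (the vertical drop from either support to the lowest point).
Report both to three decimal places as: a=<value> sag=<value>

seed: a₀ = √(S³/(24(L−S))) = √(17.754³/(24·2.817)) = 9.097986
iter 1: u=0.975710  f(a)=+1.372e-01  f'(a)=-6.803e-01  a ← 9.097986 − (+1.372e-01/-6.803e-01) = 9.299633
iter 2: u=0.954554  f(a)=+4.693e-03  f'(a)=-6.344e-01  a ← 9.299633 − (+4.693e-03/-6.344e-01) = 9.307030
iter 3: u=0.953795  f(a)=+5.924e-06  f'(a)=-6.328e-01  a ← 9.307030 − (+5.924e-06/-6.328e-01) = 9.307040
iter 4: u=0.953794  f(a)=+9.464e-12  f'(a)=-6.328e-01  a ← 9.307040 − (+9.464e-12/-6.328e-01) = 9.307040
iter 5: u=0.953794  f(a)=+3.553e-15  f'(a)=-6.328e-01  a ← 9.307040 − (+3.553e-15/-6.328e-01) = 9.307040
converged: |Δa| < 1e-12 after 5 iterations
sag = a·(cosh(S/(2a)) − 1) = 9.307040·(cosh(0.953794) − 1) = 4.564244
T_max/T_min = cosh(S/(2a)) = 1.490408

a=9.307 sag=4.564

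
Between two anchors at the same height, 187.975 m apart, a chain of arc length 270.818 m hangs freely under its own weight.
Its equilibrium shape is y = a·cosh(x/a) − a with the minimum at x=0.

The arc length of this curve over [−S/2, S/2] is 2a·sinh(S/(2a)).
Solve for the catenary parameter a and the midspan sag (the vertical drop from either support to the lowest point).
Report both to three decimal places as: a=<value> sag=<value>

seed: a₀ = √(S³/(24(L−S))) = √(187.975³/(24·82.843)) = 57.798506
iter 1: u=1.626123  f(a)=+1.167e+01  f'(a)=-3.700e+00  a ← 57.798506 − (+1.167e+01/-3.700e+00) = 60.952311
iter 2: u=1.541984  f(a)=+1.023e+00  f'(a)=-3.077e+00  a ← 60.952311 − (+1.023e+00/-3.077e+00) = 61.284819
iter 3: u=1.533618  f(a)=+9.536e-03  f'(a)=-3.020e+00  a ← 61.284819 − (+9.536e-03/-3.020e+00) = 61.287976
iter 4: u=1.533539  f(a)=+8.455e-07  f'(a)=-3.019e+00  a ← 61.287976 − (+8.455e-07/-3.019e+00) = 61.287977
iter 5: u=1.533539  f(a)=+0.000e+00  f'(a)=-3.019e+00  a ← 61.287977 − (+0.000e+00/-3.019e+00) = 61.287977
converged: |Δa| < 1e-12 after 5 iterations
sag = a·(cosh(S/(2a)) − 1) = 61.287977·(cosh(1.533539) − 1) = 87.345174
T_max/T_min = cosh(S/(2a)) = 2.425160

a=61.288 sag=87.345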